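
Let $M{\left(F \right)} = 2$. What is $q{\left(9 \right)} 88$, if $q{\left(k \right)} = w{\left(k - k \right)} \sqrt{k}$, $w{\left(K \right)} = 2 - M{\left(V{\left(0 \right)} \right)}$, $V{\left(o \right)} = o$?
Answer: $0$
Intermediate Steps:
$w{\left(K \right)} = 0$ ($w{\left(K \right)} = 2 - 2 = 0$)
$q{\left(k \right)} = 0$ ($q{\left(k \right)} = 0 \sqrt{k} = 0$)
$q{\left(9 \right)} 88 = 0 \cdot 88 = 0$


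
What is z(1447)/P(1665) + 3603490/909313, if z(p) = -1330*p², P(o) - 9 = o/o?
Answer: -14895434484963/53489 ≈ -2.7848e+8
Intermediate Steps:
P(o) = 10 (P(o) = 9 + o/o = 9 + 1 = 10)
z(1447)/P(1665) + 3603490/909313 = -1330*1447²/10 + 3603490/909313 = -1330*2093809*(⅒) + 3603490*(1/909313) = -2784765970*⅒ + 211970/53489 = -278476597 + 211970/53489 = -14895434484963/53489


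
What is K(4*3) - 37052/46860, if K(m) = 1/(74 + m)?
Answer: -784903/1007490 ≈ -0.77907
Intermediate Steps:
K(4*3) - 37052/46860 = 1/(74 + 4*3) - 37052/46860 = 1/(74 + 12) - 37052*1/46860 = 1/86 - 9263/11715 = -784903/1007490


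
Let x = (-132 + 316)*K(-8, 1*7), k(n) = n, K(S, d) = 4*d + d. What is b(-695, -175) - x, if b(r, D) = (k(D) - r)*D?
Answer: -97440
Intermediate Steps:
K(S, d) = 5*d
b(r, D) = D*(D - r) (b(r, D) = (D - r)*D = D*(D - r))
x = 6440 (x = (-132 + 316)*(5*(1*7)) = 184*(5*7) = 184*35 = 6440)
b(-695, -175) - x = -175*(-175 - 1*(-695)) - 1*6440 = -175*(-175 + 695) - 6440 = -175*520 - 6440 = -91000 - 6440 = -97440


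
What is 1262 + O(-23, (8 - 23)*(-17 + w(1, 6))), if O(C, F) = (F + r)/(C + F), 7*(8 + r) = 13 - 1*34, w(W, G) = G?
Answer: 89679/71 ≈ 1263.1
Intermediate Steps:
r = -11 (r = -8 + (13 - 1*34)/7 = -8 + (13 - 34)/7 = -8 + (⅐)*(-21) = -8 - 3 = -11)
O(C, F) = (-11 + F)/(C + F) (O(C, F) = (F - 11)/(C + F) = (-11 + F)/(C + F))
1262 + O(-23, (8 - 23)*(-17 + w(1, 6))) = 1262 + (-11 + (8 - 23)*(-17 + 6))/(-23 + (8 - 23)*(-17 + 6)) = 1262 + (-11 - 15*(-11))/(-23 - 15*(-11)) = 1262 + (-11 + 165)/(-23 + 165) = 1262 + 154/142 = 1262 + (1/142)*154 = 1262 + 77/71 = 89679/71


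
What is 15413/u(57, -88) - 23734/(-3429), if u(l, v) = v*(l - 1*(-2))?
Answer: 70375751/17803368 ≈ 3.9529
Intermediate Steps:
u(l, v) = v*(2 + l) (u(l, v) = v*(l + 2) = v*(2 + l))
15413/u(57, -88) - 23734/(-3429) = 15413/((-88*(2 + 57))) - 23734/(-3429) = 15413/((-88*59)) - 23734*(-1/3429) = 15413/(-5192) + 23734/3429 = 15413*(-1/5192) + 23734/3429 = -15413/5192 + 23734/3429 = 70375751/17803368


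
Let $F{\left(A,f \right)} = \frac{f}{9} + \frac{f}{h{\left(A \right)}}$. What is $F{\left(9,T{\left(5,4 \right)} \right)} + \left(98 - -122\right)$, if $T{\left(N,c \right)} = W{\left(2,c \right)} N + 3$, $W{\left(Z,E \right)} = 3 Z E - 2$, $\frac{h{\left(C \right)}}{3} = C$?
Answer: $\frac{6392}{27} \approx 236.74$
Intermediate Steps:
$h{\left(C \right)} = 3 C$
$W{\left(Z,E \right)} = -2 + 3 E Z$ ($W{\left(Z,E \right)} = 3 E Z - 2 = -2 + 3 E Z$)
$T{\left(N,c \right)} = 3 + N \left(-2 + 6 c\right)$ ($T{\left(N,c \right)} = \left(-2 + 3 c 2\right) N + 3 = \left(-2 + 6 c\right) N + 3 = N \left(-2 + 6 c\right) + 3 = 3 + N \left(-2 + 6 c\right)$)
$F{\left(A,f \right)} = \frac{f}{9} + \frac{f}{3 A}$
$F{\left(9,T{\left(5,4 \right)} \right)} + \left(98 - -122\right) = \frac{\left(3 + 2 \cdot 5 \left(-1 + 3 \cdot 4\right)\right) \left(3 + 9\right)}{9 \cdot 9} + \left(98 - -122\right) = \frac{1}{9} \left(3 + 2 \cdot 5 \left(-1 + 12\right)\right) \frac{1}{9} \cdot 12 + \left(98 + 122\right) = \frac{1}{9} \left(3 + 2 \cdot 5 \cdot 11\right) \frac{1}{9} \cdot 12 + 220 = \frac{1}{9} \left(3 + 110\right) \frac{1}{9} \cdot 12 + 220 = \frac{1}{9} \cdot 113 \cdot \frac{1}{9} \cdot 12 + 220 = \frac{452}{27} + 220 = \frac{6392}{27}$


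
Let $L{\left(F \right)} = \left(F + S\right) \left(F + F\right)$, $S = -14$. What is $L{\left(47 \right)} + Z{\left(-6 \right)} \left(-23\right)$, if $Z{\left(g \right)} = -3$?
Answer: $3171$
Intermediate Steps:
$L{\left(F \right)} = 2 F \left(-14 + F\right)$ ($L{\left(F \right)} = \left(F - 14\right) \left(F + F\right) = \left(-14 + F\right) 2 F = 2 F \left(-14 + F\right)$)
$L{\left(47 \right)} + Z{\left(-6 \right)} \left(-23\right) = 2 \cdot 47 \left(-14 + 47\right) - -69 = 2 \cdot 47 \cdot 33 + 69 = 3102 + 69 = 3171$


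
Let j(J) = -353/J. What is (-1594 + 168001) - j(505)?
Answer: 84035888/505 ≈ 1.6641e+5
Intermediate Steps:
(-1594 + 168001) - j(505) = (-1594 + 168001) - (-353)/505 = 166407 - (-353)/505 = 166407 - 1*(-353/505) = 166407 + 353/505 = 84035888/505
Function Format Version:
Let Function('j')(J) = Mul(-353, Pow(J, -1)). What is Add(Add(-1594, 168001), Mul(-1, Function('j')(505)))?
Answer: Rational(84035888, 505) ≈ 1.6641e+5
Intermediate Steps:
Add(Add(-1594, 168001), Mul(-1, Function('j')(505))) = Add(Add(-1594, 168001), Mul(-1, Mul(-353, Pow(505, -1)))) = Add(166407, Mul(-1, Mul(-353, Rational(1, 505)))) = Add(166407, Mul(-1, Rational(-353, 505))) = Add(166407, Rational(353, 505)) = Rational(84035888, 505)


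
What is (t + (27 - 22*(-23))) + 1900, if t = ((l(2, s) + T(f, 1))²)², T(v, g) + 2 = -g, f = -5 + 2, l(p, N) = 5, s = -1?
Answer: 2449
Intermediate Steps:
f = -3
T(v, g) = -2 - g
t = 16 (t = ((5 + (-2 - 1*1))²)² = ((5 + (-2 - 1))²)² = ((5 - 3)²)² = (2²)² = 4² = 16)
(t + (27 - 22*(-23))) + 1900 = (16 + (27 - 22*(-23))) + 1900 = (16 + (27 + 506)) + 1900 = (16 + 533) + 1900 = 549 + 1900 = 2449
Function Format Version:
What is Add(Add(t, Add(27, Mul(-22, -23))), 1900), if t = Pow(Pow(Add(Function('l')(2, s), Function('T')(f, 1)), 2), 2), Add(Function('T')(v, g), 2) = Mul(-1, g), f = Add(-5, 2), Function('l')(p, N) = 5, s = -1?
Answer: 2449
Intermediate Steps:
f = -3
Function('T')(v, g) = Add(-2, Mul(-1, g))
t = 16 (t = Pow(Pow(Add(5, Add(-2, Mul(-1, 1))), 2), 2) = Pow(Pow(Add(5, Add(-2, -1)), 2), 2) = Pow(Pow(Add(5, -3), 2), 2) = Pow(Pow(2, 2), 2) = Pow(4, 2) = 16)
Add(Add(t, Add(27, Mul(-22, -23))), 1900) = Add(Add(16, Add(27, Mul(-22, -23))), 1900) = Add(Add(16, Add(27, 506)), 1900) = Add(Add(16, 533), 1900) = Add(549, 1900) = 2449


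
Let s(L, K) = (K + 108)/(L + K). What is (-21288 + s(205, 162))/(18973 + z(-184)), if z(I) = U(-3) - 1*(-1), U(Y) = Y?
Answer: -7812426/6962357 ≈ -1.1221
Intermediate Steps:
z(I) = -2 (z(I) = -3 - 1*(-1) = -3 + 1 = -2)
s(L, K) = (108 + K)/(K + L)
(-21288 + s(205, 162))/(18973 + z(-184)) = (-21288 + (108 + 162)/(162 + 205))/(18973 - 2) = (-21288 + 270/367)/18971 = (-21288 + (1/367)*270)*(1/18971) = (-21288 + 270/367)*(1/18971) = -7812426/367*1/18971 = -7812426/6962357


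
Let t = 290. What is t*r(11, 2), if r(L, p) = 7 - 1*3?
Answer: 1160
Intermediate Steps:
r(L, p) = 4 (r(L, p) = 7 - 3 = 4)
t*r(11, 2) = 290*4 = 1160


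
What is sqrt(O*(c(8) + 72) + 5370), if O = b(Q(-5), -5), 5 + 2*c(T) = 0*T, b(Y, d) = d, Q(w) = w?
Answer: 7*sqrt(410)/2 ≈ 70.870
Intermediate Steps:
c(T) = -5/2 (c(T) = -5/2 + (0*T)/2 = -5/2 + (1/2)*0 = -5/2 + 0 = -5/2)
O = -5
sqrt(O*(c(8) + 72) + 5370) = sqrt(-5*(-5/2 + 72) + 5370) = sqrt(-5*139/2 + 5370) = sqrt(-695/2 + 5370) = sqrt(10045/2) = 7*sqrt(410)/2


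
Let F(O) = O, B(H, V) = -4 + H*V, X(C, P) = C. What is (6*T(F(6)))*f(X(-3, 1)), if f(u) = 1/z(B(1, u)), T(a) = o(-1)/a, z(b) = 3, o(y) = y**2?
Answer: 1/3 ≈ 0.33333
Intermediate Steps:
T(a) = 1/a (T(a) = (-1)**2/a = 1/a)
f(u) = 1/3
(6*T(F(6)))*f(X(-3, 1)) = (6/6)*(1/3) = (6*(1/6))*(1/3) = 1*(1/3) = 1/3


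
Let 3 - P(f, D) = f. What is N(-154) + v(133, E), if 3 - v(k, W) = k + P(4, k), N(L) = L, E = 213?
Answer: -283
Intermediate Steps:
P(f, D) = 3 - f
v(k, W) = 4 - k (v(k, W) = 3 - (k + (3 - 1*4)) = 3 - (k + (3 - 4)) = 3 - (k - 1) = 3 - (-1 + k) = 3 + (1 - k) = 4 - k)
N(-154) + v(133, E) = -154 + (4 - 1*133) = -154 + (4 - 133) = -154 - 129 = -283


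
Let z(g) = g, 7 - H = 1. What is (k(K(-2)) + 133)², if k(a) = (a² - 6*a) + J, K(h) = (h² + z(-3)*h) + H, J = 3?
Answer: 87616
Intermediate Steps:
H = 6 (H = 7 - 1*1 = 7 - 1 = 6)
K(h) = 6 + h² - 3*h (K(h) = (h² - 3*h) + 6 = 6 + h² - 3*h)
k(a) = 3 + a² - 6*a (k(a) = (a² - 6*a) + 3 = 3 + a² - 6*a)
(k(K(-2)) + 133)² = ((3 + (6 + (-2)² - 3*(-2))² - 6*(6 + (-2)² - 3*(-2))) + 133)² = ((3 + (6 + 4 + 6)² - 6*(6 + 4 + 6)) + 133)² = ((3 + 16² - 6*16) + 133)² = ((3 + 256 - 96) + 133)² = (163 + 133)² = 296² = 87616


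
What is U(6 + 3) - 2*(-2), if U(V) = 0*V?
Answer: 4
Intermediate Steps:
U(V) = 0
U(6 + 3) - 2*(-2) = 0 - 2*(-2) = 0 + 4 = 4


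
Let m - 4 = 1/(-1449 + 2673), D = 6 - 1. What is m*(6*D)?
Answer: 24485/204 ≈ 120.02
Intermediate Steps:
D = 5
m = 4897/1224 (m = 4 + 1/(-1449 + 2673) = 4 + 1/1224 = 4897/1224 ≈ 4.0008)
m*(6*D) = 4897*(6*5)/1224 = (4897/1224)*30 = 24485/204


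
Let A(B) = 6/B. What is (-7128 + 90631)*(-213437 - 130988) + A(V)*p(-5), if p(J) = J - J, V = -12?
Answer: -28760520775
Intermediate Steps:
p(J) = 0
(-7128 + 90631)*(-213437 - 130988) + A(V)*p(-5) = (-7128 + 90631)*(-213437 - 130988) + (6/(-12))*0 = 83503*(-344425) + (6*(-1/12))*0 = -28760520775 - 1/2*0 = -28760520775 + 0 = -28760520775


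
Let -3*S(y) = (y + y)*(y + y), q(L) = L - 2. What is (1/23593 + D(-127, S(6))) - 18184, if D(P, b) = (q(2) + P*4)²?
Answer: 5659488841/23593 ≈ 2.3988e+5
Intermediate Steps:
q(L) = -2 + L
S(y) = -4*y²/3 (S(y) = -(y + y)*(y + y)/3 = -2*y*2*y/3 = -4*y²/3)
D(P, b) = 16*P² (D(P, b) = ((-2 + 2) + P*4)² = (0 + 4*P)² = (4*P)² = 16*P²)
(1/23593 + D(-127, S(6))) - 18184 = (1/23593 + 16*(-127)²) - 18184 = (1/23593 + 16*16129) - 18184 = (1/23593 + 258064) - 18184 = 6088503953/23593 - 18184 = 5659488841/23593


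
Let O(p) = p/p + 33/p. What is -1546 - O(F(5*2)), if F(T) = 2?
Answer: -3127/2 ≈ -1563.5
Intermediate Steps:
O(p) = 1 + 33/p
-1546 - O(F(5*2)) = -1546 - (33 + 2)/2 = -1546 - 35/2 = -3127/2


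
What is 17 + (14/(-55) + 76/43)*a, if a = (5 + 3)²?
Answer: 269197/2365 ≈ 113.83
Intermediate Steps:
a = 64 (a = 8² = 64)
17 + (14/(-55) + 76/43)*a = 17 + (14/(-55) + 76/43)*64 = 17 + (14*(-1/55) + 76*(1/43))*64 = 17 + (-14/55 + 76/43)*64 = 17 + (3578/2365)*64 = 17 + 228992/2365 = 269197/2365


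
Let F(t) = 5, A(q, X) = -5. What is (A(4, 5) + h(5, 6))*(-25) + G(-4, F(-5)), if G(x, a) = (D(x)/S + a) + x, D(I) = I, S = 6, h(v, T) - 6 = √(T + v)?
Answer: -74/3 - 25*√11 ≈ -107.58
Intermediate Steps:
h(v, T) = 6 + √(T + v)
G(x, a) = a + 7*x/6 (G(x, a) = (x/6 + a) + x = (a + x/6) + x = a + 7*x/6)
(A(4, 5) + h(5, 6))*(-25) + G(-4, F(-5)) = (-5 + (6 + √(6 + 5)))*(-25) + (5 + (7/6)*(-4)) = (-5 + (6 + √11))*(-25) + (5 - 14/3) = (1 + √11)*(-25) + ⅓ = (-25 - 25*√11) + ⅓ = -74/3 - 25*√11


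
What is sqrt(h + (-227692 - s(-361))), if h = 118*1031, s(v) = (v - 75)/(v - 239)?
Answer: I*sqrt(95431254)/30 ≈ 325.63*I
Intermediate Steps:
s(v) = (-75 + v)/(-239 + v)
h = 121658
sqrt(h + (-227692 - s(-361))) = sqrt(121658 + (-227692 - (-75 - 361)/(-239 - 361))) = sqrt(121658 + (-227692 - (-436)/(-600))) = sqrt(121658 + (-227692 - (-1)*(-436)/600)) = sqrt(121658 + (-227692 - 1*109/150)) = sqrt(121658 + (-227692 - 109/150)) = sqrt(121658 - 34153909/150) = sqrt(-15905209/150) = I*sqrt(95431254)/30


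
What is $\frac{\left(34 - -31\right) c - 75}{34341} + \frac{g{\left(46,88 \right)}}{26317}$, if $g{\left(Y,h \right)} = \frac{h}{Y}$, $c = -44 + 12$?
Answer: $- \frac{1302891101}{20786298231} \approx -0.06268$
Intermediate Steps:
$c = -32$
$\frac{\left(34 - -31\right) c - 75}{34341} + \frac{g{\left(46,88 \right)}}{26317} = \frac{\left(34 - -31\right) \left(-32\right) - 75}{34341} + \frac{88 \cdot \frac{1}{46}}{26317} = \left(\left(34 + 31\right) \left(-32\right) - 75\right) \frac{1}{34341} + 88 \cdot \frac{1}{46} \cdot \frac{1}{26317} = \left(65 \left(-32\right) - 75\right) \frac{1}{34341} + \frac{44}{23} \cdot \frac{1}{26317} = \left(-2080 - 75\right) \frac{1}{34341} + \frac{44}{605291} = \left(-2155\right) \frac{1}{34341} + \frac{44}{605291} = - \frac{2155}{34341} + \frac{44}{605291} = - \frac{1302891101}{20786298231}$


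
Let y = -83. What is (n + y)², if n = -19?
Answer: 10404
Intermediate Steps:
(n + y)² = (-19 - 83)² = (-102)² = 10404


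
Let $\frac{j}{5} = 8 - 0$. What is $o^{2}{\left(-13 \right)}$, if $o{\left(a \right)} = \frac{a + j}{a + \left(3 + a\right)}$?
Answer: $\frac{729}{529} \approx 1.3781$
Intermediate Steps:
$j = 40$ ($j = 5 \left(8 - 0\right) = 5 \left(8 + 0\right) = 5 \cdot 8 = 40$)
$o{\left(a \right)} = \frac{40 + a}{3 + 2 a}$ ($o{\left(a \right)} = \frac{a + 40}{a + \left(3 + a\right)} = \frac{40 + a}{3 + 2 a}$)
$o^{2}{\left(-13 \right)} = \left(\frac{40 - 13}{3 + 2 \left(-13\right)}\right)^{2} = \left(\frac{1}{3 - 26} \cdot 27\right)^{2} = \left(\frac{1}{-23} \cdot 27\right)^{2} = \left(\left(- \frac{1}{23}\right) 27\right)^{2} = \left(- \frac{27}{23}\right)^{2} = \frac{729}{529}$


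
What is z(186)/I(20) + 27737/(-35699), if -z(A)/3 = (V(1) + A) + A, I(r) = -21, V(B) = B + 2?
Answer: 13192966/249893 ≈ 52.794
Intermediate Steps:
V(B) = 2 + B
z(A) = -9 - 6*A (z(A) = -3*(((2 + 1) + A) + A) = -3*((3 + A) + A) = -3*(3 + 2*A) = -9 - 6*A)
z(186)/I(20) + 27737/(-35699) = (-9 - 6*186)/(-21) + 27737/(-35699) = (-9 - 1116)*(-1/21) + 27737*(-1/35699) = -1125*(-1/21) - 27737/35699 = 375/7 - 27737/35699 = 13192966/249893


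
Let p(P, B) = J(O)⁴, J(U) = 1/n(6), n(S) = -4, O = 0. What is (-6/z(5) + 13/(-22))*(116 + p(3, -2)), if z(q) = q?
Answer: -5850309/28160 ≈ -207.75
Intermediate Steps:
J(U) = -¼ (J(U) = 1/(-4) = -¼)
p(P, B) = 1/256 (p(P, B) = (-¼)⁴ = 1/256)
(-6/z(5) + 13/(-22))*(116 + p(3, -2)) = (-6/5 + 13/(-22))*(116 + 1/256) = (-6*⅕ + 13*(-1/22))*(29697/256) = (-6/5 - 13/22)*(29697/256) = -197/110*29697/256 = -5850309/28160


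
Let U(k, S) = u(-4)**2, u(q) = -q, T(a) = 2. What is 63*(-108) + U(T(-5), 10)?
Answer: -6788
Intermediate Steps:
U(k, S) = 16 (U(k, S) = (-1*(-4))**2 = 4**2 = 16)
63*(-108) + U(T(-5), 10) = 63*(-108) + 16 = -6804 + 16 = -6788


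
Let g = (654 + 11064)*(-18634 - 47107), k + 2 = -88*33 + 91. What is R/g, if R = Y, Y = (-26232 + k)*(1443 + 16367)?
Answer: 641845/955773 ≈ 0.67155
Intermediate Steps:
k = -2815 (k = -2 + (-88*33 + 91) = -2 + (-2904 + 91) = -2 - 2813 = -2815)
g = -770353038 (g = 11718*(-65741) = -770353038)
Y = -517327070 (Y = (-26232 - 2815)*(1443 + 16367) = -29047*17810 = -517327070)
R = -517327070
R/g = -517327070/(-770353038) = -517327070*(-1/770353038) = 641845/955773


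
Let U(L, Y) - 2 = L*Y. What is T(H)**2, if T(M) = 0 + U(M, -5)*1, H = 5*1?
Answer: 529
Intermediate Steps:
H = 5
U(L, Y) = 2 + L*Y
T(M) = 2 - 5*M (T(M) = 0 + (2 + M*(-5))*1 = 0 + (2 - 5*M)*1 = 0 + (2 - 5*M) = 2 - 5*M)
T(H)**2 = (2 - 5*5)**2 = (2 - 25)**2 = (-23)**2 = 529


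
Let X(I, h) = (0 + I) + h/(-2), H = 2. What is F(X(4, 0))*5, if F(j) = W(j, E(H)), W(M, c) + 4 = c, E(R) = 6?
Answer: 10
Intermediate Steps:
W(M, c) = -4 + c
X(I, h) = I - h/2 (X(I, h) = I + h*(-½) = I - h/2)
F(j) = 2 (F(j) = -4 + 6 = 2)
F(X(4, 0))*5 = 2*5 = 10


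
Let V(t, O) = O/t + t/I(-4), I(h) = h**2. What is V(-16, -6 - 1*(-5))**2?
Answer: 225/256 ≈ 0.87891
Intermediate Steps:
V(t, O) = t/16 + O/t (V(t, O) = O/t + t/((-4)**2) = O/t + t/16 = t/16 + O/t)
V(-16, -6 - 1*(-5))**2 = ((1/16)*(-16) + (-6 - 1*(-5))/(-16))**2 = (-1 + (-6 + 5)*(-1/16))**2 = (-1 - 1*(-1/16))**2 = (-1 + 1/16)**2 = (-15/16)**2 = 225/256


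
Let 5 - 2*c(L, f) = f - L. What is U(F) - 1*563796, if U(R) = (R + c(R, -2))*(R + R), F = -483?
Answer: 132690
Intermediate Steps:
c(L, f) = 5/2 + L/2 - f/2 (c(L, f) = 5/2 - (f - L)/2 = 5/2 + (L/2 - f/2) = 5/2 + L/2 - f/2)
U(R) = 2*R*(7/2 + 3*R/2) (U(R) = (R + (5/2 + R/2 - 1/2*(-2)))*(R + R) = (R + (5/2 + R/2 + 1))*(2*R) = (R + (7/2 + R/2))*(2*R) = (7/2 + 3*R/2)*(2*R) = 2*R*(7/2 + 3*R/2))
U(F) - 1*563796 = -483*(7 + 3*(-483)) - 1*563796 = -483*(7 - 1449) - 563796 = -483*(-1442) - 563796 = 696486 - 563796 = 132690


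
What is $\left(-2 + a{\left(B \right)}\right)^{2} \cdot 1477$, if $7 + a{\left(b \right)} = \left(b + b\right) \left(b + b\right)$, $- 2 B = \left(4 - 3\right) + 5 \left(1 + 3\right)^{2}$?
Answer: $63405695808$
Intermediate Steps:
$B = - \frac{81}{2}$ ($B = - \frac{\left(4 - 3\right) + 5 \left(1 + 3\right)^{2}}{2} = - \frac{1 + 5 \cdot 4^{2}}{2} = - \frac{1 + 5 \cdot 16}{2} = - \frac{1 + 80}{2} = \left(- \frac{1}{2}\right) 81 = - \frac{81}{2} \approx -40.5$)
$a{\left(b \right)} = -7 + 4 b^{2}$ ($a{\left(b \right)} = -7 + \left(b + b\right) \left(b + b\right) = -7 + 2 b 2 b = -7 + 4 b^{2}$)
$\left(-2 + a{\left(B \right)}\right)^{2} \cdot 1477 = \left(-2 - \left(7 - 4 \left(- \frac{81}{2}\right)^{2}\right)\right)^{2} \cdot 1477 = \left(-2 + \left(-7 + 4 \cdot \frac{6561}{4}\right)\right)^{2} \cdot 1477 = \left(-2 + \left(-7 + 6561\right)\right)^{2} \cdot 1477 = \left(-2 + 6554\right)^{2} \cdot 1477 = 6552^{2} \cdot 1477 = 42928704 \cdot 1477 = 63405695808$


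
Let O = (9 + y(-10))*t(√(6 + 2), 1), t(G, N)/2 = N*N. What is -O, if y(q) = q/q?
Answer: -20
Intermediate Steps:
t(G, N) = 2*N² (t(G, N) = 2*(N*N) = 2*N²)
y(q) = 1
O = 20 (O = (9 + 1)*(2*1²) = 10*(2*1) = 10*2 = 20)
-O = -1*20 = -20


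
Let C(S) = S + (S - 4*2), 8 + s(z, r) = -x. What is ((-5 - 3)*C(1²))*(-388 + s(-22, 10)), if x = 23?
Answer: -20112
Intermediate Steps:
s(z, r) = -31 (s(z, r) = -8 - 1*23 = -8 - 23 = -31)
C(S) = -8 + 2*S (C(S) = S + (S - 8) = S + (-8 + S) = -8 + 2*S)
((-5 - 3)*C(1²))*(-388 + s(-22, 10)) = ((-5 - 3)*(-8 + 2*1²))*(-388 - 31) = -8*(-8 + 2*1)*(-419) = -8*(-8 + 2)*(-419) = -8*(-6)*(-419) = 48*(-419) = -20112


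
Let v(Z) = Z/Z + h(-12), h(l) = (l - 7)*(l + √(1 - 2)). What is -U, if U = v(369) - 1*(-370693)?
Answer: -370922 + 19*I ≈ -3.7092e+5 + 19.0*I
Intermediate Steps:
h(l) = (-7 + l)*(I + l) (h(l) = (-7 + l)*(l + √(-1)) = (-7 + l)*(l + I) = (-7 + l)*(I + l))
v(Z) = 229 - 19*I (v(Z) = Z/Z + ((-12)² - 7*I - 1*(-12)*(7 - I)) = 1 + (144 - 7*I + (84 - 12*I)) = 1 + (228 - 19*I) = 229 - 19*I)
U = 370922 - 19*I (U = (229 - 19*I) - 1*(-370693) = (229 - 19*I) + 370693 = 370922 - 19*I ≈ 3.7092e+5 - 19.0*I)
-U = -(370922 - 19*I) = -370922 + 19*I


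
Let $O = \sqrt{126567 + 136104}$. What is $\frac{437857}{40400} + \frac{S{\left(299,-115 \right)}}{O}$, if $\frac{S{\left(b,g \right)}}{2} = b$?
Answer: $\frac{437857}{40400} + \frac{598 \sqrt{262671}}{262671} \approx 12.005$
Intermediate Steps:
$S{\left(b,g \right)} = 2 b$
$O = \sqrt{262671} \approx 512.51$
$\frac{437857}{40400} + \frac{S{\left(299,-115 \right)}}{O} = \frac{437857}{40400} + \frac{2 \cdot 299}{\sqrt{262671}} = 437857 \cdot \frac{1}{40400} + 598 \frac{\sqrt{262671}}{262671} = \frac{437857}{40400} + \frac{598 \sqrt{262671}}{262671}$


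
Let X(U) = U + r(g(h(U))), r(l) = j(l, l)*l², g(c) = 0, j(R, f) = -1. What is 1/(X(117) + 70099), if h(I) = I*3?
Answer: 1/70216 ≈ 1.4242e-5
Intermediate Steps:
h(I) = 3*I
r(l) = -l²
X(U) = U (X(U) = U - 1*0² = U - 1*0 = U + 0 = U)
1/(X(117) + 70099) = 1/(117 + 70099) = 1/70216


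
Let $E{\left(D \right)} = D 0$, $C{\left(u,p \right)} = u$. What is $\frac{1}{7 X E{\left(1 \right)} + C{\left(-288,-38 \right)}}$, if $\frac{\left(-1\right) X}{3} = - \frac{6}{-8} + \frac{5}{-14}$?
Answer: $- \frac{1}{288} \approx -0.0034722$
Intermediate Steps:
$X = - \frac{33}{28}$ ($X = - 3 \left(- \frac{6}{-8} + \frac{5}{-14}\right) = - 3 \left(\left(-6\right) \left(- \frac{1}{8}\right) + 5 \left(- \frac{1}{14}\right)\right) = - 3 \left(\frac{3}{4} - \frac{5}{14}\right) = \left(-3\right) \frac{11}{28} = - \frac{33}{28} \approx -1.1786$)
$E{\left(D \right)} = 0$
$\frac{1}{7 X E{\left(1 \right)} + C{\left(-288,-38 \right)}} = \frac{1}{7 \left(- \frac{33}{28}\right) 0 - 288} = \frac{1}{\left(- \frac{33}{4}\right) 0 - 288} = \frac{1}{0 - 288} = \frac{1}{-288} = - \frac{1}{288}$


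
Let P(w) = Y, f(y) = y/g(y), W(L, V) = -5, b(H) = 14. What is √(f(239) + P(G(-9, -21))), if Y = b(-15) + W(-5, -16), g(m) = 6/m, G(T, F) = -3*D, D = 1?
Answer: 5*√13722/6 ≈ 97.617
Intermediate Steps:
G(T, F) = -3 (G(T, F) = -3*1 = -3)
Y = 9 (Y = 14 - 5 = 9)
f(y) = y²/6 (f(y) = y/((6/y)) = y*(y/6) = y²/6)
P(w) = 9
√(f(239) + P(G(-9, -21))) = √((⅙)*239² + 9) = √((⅙)*57121 + 9) = √(57121/6 + 9) = √(57175/6) = 5*√13722/6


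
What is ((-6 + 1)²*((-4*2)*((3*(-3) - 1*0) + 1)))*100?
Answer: 160000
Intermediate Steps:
((-6 + 1)²*((-4*2)*((3*(-3) - 1*0) + 1)))*100 = ((-5)²*(-8*((-9 + 0) + 1)))*100 = (25*(-8*(-9 + 1)))*100 = (25*(-8*(-8)))*100 = (25*64)*100 = 1600*100 = 160000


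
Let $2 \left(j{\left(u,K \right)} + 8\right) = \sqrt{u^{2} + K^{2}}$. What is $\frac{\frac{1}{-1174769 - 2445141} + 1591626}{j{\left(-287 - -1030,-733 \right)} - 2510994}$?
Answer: $- \frac{14467245678843496318}{22824005931674139745} - \frac{5761542873659 \sqrt{1089338}}{45648011863348279490} \approx -0.63399$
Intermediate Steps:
$j{\left(u,K \right)} = -8 + \frac{\sqrt{K^{2} + u^{2}}}{2}$ ($j{\left(u,K \right)} = -8 + \frac{\sqrt{u^{2} + K^{2}}}{2} = -8 + \frac{\sqrt{K^{2} + u^{2}}}{2}$)
$\frac{\frac{1}{-1174769 - 2445141} + 1591626}{j{\left(-287 - -1030,-733 \right)} - 2510994} = \frac{\frac{1}{-1174769 - 2445141} + 1591626}{\left(-8 + \frac{\sqrt{\left(-733\right)^{2} + \left(-287 - -1030\right)^{2}}}{2}\right) - 2510994} = \frac{\frac{1}{-3619910} + 1591626}{\left(-8 + \frac{\sqrt{537289 + \left(-287 + 1030\right)^{2}}}{2}\right) - 2510994} = \frac{- \frac{1}{3619910} + 1591626}{\left(-8 + \frac{\sqrt{537289 + 743^{2}}}{2}\right) - 2510994} = \frac{5761542873659}{3619910 \left(\left(-8 + \frac{\sqrt{537289 + 552049}}{2}\right) - 2510994\right)} = \frac{5761542873659}{3619910 \left(\left(-8 + \frac{\sqrt{1089338}}{2}\right) - 2510994\right)} = \frac{5761542873659}{3619910 \left(-2511002 + \frac{\sqrt{1089338}}{2}\right)}$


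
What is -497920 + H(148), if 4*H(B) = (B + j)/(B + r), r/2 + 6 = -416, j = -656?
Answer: -346552193/696 ≈ -4.9792e+5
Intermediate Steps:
r = -844 (r = -12 + 2*(-416) = -12 - 832 = -844)
H(B) = (-656 + B)/(4*(-844 + B)) (H(B) = ((B - 656)/(B - 844))/4 = ((-656 + B)/(-844 + B))/4 = (-656 + B)/(4*(-844 + B)))
-497920 + H(148) = -497920 + (-656 + 148)/(4*(-844 + 148)) = -497920 + (¼)*(-508)/(-696) = -497920 + (¼)*(-1/696)*(-508) = -497920 + 127/696 = -346552193/696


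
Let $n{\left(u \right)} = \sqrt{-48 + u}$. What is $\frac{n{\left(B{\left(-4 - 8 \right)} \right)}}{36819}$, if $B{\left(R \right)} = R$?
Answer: $\frac{2 i \sqrt{15}}{36819} \approx 0.00021038 i$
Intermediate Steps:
$\frac{n{\left(B{\left(-4 - 8 \right)} \right)}}{36819} = \frac{\sqrt{-48 - 12}}{36819} = \sqrt{-48 - 12} \cdot \frac{1}{36819} = \sqrt{-60} \cdot \frac{1}{36819} = 2 i \sqrt{15} \cdot \frac{1}{36819} = \frac{2 i \sqrt{15}}{36819}$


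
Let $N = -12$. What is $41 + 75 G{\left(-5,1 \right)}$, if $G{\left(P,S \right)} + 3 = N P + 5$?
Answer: $4691$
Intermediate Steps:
$G{\left(P,S \right)} = 2 - 12 P$ ($G{\left(P,S \right)} = -3 - \left(-5 + 12 P\right) = 2 - 12 P$)
$41 + 75 G{\left(-5,1 \right)} = 41 + 75 \left(2 - -60\right) = 41 + 75 \left(2 + 60\right) = 41 + 75 \cdot 62 = 41 + 4650 = 4691$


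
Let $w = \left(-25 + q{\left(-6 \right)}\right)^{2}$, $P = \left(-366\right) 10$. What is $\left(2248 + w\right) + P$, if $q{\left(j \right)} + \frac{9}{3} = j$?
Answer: $-256$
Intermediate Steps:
$q{\left(j \right)} = -3 + j$
$P = -3660$
$w = 1156$ ($w = \left(-25 - 9\right)^{2} = \left(-34\right)^{2} = 1156$)
$\left(2248 + w\right) + P = \left(2248 + 1156\right) - 3660 = 3404 - 3660 = -256$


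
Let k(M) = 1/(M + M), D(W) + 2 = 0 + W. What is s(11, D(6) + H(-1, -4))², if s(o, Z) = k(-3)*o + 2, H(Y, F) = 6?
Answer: 1/36 ≈ 0.027778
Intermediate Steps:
D(W) = -2 + W (D(W) = -2 + (0 + W) = -2 + W)
k(M) = 1/(2*M)
s(o, Z) = 2 - o/6 (s(o, Z) = ((½)/(-3))*o + 2 = ((½)*(-⅓))*o + 2 = -o/6 + 2 = 2 - o/6)
s(11, D(6) + H(-1, -4))² = (2 - ⅙*11)² = (2 - 11/6)² = (⅙)² = 1/36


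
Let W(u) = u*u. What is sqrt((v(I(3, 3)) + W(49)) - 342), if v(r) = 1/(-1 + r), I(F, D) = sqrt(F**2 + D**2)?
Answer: sqrt(-2058 + 6177*sqrt(2))/sqrt(-1 + 3*sqrt(2)) ≈ 45.380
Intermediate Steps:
W(u) = u**2
I(F, D) = sqrt(D**2 + F**2)
sqrt((v(I(3, 3)) + W(49)) - 342) = sqrt((1/(-1 + sqrt(3**2 + 3**2)) + 49**2) - 342) = sqrt((1/(-1 + sqrt(9 + 9)) + 2401) - 342) = sqrt((1/(-1 + sqrt(18)) + 2401) - 342) = sqrt((1/(-1 + 3*sqrt(2)) + 2401) - 342) = sqrt((2401 + 1/(-1 + 3*sqrt(2))) - 342) = sqrt(2059 + 1/(-1 + 3*sqrt(2)))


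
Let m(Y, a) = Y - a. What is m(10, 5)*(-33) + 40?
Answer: -125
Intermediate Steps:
m(10, 5)*(-33) + 40 = (10 - 1*5)*(-33) + 40 = (10 - 5)*(-33) + 40 = 5*(-33) + 40 = -165 + 40 = -125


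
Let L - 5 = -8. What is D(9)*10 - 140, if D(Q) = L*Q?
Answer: -410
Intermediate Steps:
L = -3 (L = 5 - 8 = -3)
D(Q) = -3*Q
D(9)*10 - 140 = -3*9*10 - 140 = -27*10 - 140 = -270 - 140 = -410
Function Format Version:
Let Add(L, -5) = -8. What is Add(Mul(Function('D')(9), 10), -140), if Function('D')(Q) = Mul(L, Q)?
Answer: -410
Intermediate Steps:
L = -3 (L = Add(5, -8) = -3)
Function('D')(Q) = Mul(-3, Q)
Add(Mul(Function('D')(9), 10), -140) = Add(Mul(Mul(-3, 9), 10), -140) = Add(Mul(-27, 10), -140) = Add(-270, -140) = -410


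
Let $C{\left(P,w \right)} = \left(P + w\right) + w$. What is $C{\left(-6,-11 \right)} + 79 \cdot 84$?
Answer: $6608$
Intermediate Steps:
$C{\left(P,w \right)} = P + 2 w$
$C{\left(-6,-11 \right)} + 79 \cdot 84 = \left(-6 + 2 \left(-11\right)\right) + 79 \cdot 84 = \left(-6 - 22\right) + 6636 = -28 + 6636 = 6608$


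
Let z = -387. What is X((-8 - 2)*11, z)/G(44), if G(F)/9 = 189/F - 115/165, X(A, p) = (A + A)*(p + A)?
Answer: 962192/285 ≈ 3376.1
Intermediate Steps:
X(A, p) = 2*A*(A + p) (X(A, p) = (2*A)*(A + p) = 2*A*(A + p))
G(F) = -69/11 + 1701/F (G(F) = 9*(189/F - 115/165) = 9*(189/F - 115*1/165) = 9*(189/F - 23/33) = 9*(-23/33 + 189/F) = -69/11 + 1701/F)
X((-8 - 2)*11, z)/G(44) = (2*((-8 - 2)*11)*((-8 - 2)*11 - 387))/(-69/11 + 1701/44) = (2*(-10*11)*(-10*11 - 387))/(-69/11 + 1701*(1/44)) = (2*(-110)*(-110 - 387))/(-69/11 + 1701/44) = (2*(-110)*(-497))/(1425/44) = 109340*(44/1425) = 962192/285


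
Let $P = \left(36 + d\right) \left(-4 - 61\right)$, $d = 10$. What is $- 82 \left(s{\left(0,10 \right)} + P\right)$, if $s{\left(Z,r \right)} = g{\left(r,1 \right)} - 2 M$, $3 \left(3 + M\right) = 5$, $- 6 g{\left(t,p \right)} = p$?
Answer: $244975$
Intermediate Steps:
$g{\left(t,p \right)} = - \frac{p}{6}$
$M = - \frac{4}{3}$ ($M = -3 + \frac{1}{3} \cdot 5 = -3 + \frac{5}{3} = - \frac{4}{3} \approx -1.3333$)
$P = -2990$ ($P = \left(36 + 10\right) \left(-4 - 61\right) = 46 \left(-65\right) = -2990$)
$s{\left(Z,r \right)} = \frac{5}{2}$ ($s{\left(Z,r \right)} = \left(- \frac{1}{6}\right) 1 - - \frac{8}{3} = - \frac{1}{6} + \frac{8}{3} = \frac{5}{2}$)
$- 82 \left(s{\left(0,10 \right)} + P\right) = - 82 \left(\frac{5}{2} - 2990\right) = \left(-82\right) \left(- \frac{5975}{2}\right) = 244975$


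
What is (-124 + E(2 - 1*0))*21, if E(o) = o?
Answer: -2562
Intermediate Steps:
(-124 + E(2 - 1*0))*21 = (-124 + (2 - 1*0))*21 = (-124 + (2 + 0))*21 = (-124 + 2)*21 = -122*21 = -2562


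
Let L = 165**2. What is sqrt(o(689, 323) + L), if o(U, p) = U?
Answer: sqrt(27914) ≈ 167.07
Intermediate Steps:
L = 27225
sqrt(o(689, 323) + L) = sqrt(689 + 27225) = sqrt(27914)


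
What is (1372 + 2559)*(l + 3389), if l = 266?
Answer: 14367805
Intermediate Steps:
(1372 + 2559)*(l + 3389) = (1372 + 2559)*(266 + 3389) = 3931*3655 = 14367805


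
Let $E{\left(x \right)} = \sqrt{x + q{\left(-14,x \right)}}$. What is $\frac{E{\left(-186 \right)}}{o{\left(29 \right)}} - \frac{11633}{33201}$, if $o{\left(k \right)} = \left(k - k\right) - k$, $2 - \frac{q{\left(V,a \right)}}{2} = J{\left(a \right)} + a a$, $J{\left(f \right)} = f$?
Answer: $- \frac{11633}{33201} - \frac{i \sqrt{69002}}{29} \approx -0.35038 - 9.058 i$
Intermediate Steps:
$q{\left(V,a \right)} = 4 - 2 a - 2 a^{2}$ ($q{\left(V,a \right)} = 4 - 2 \left(a + a a\right) = 4 - 2 \left(a + a^{2}\right) = 4 - \left(2 a + 2 a^{2}\right) = 4 - 2 a - 2 a^{2}$)
$E{\left(x \right)} = \sqrt{4 - x - 2 x^{2}}$ ($E{\left(x \right)} = \sqrt{x - \left(-4 + 2 x + 2 x^{2}\right)} = \sqrt{4 - x - 2 x^{2}}$)
$o{\left(k \right)} = - k$ ($o{\left(k \right)} = 0 - k = - k$)
$\frac{E{\left(-186 \right)}}{o{\left(29 \right)}} - \frac{11633}{33201} = \frac{\sqrt{4 - -186 - 2 \left(-186\right)^{2}}}{\left(-1\right) 29} - \frac{11633}{33201} = \frac{\sqrt{4 + 186 - 69192}}{-29} - \frac{11633}{33201} = \sqrt{4 + 186 - 69192} \left(- \frac{1}{29}\right) - \frac{11633}{33201} = \sqrt{-69002} \left(- \frac{1}{29}\right) - \frac{11633}{33201} = i \sqrt{69002} \left(- \frac{1}{29}\right) - \frac{11633}{33201} = - \frac{i \sqrt{69002}}{29} - \frac{11633}{33201} = - \frac{11633}{33201} - \frac{i \sqrt{69002}}{29}$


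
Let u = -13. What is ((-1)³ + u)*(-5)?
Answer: 70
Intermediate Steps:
((-1)³ + u)*(-5) = ((-1)³ - 13)*(-5) = (-1 - 13)*(-5) = -14*(-5) = 70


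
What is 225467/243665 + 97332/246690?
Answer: 2644561867/2003657295 ≈ 1.3199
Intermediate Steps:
225467/243665 + 97332/246690 = 225467*(1/243665) + 97332*(1/246690) = 225467/243665 + 16222/41115 = 2644561867/2003657295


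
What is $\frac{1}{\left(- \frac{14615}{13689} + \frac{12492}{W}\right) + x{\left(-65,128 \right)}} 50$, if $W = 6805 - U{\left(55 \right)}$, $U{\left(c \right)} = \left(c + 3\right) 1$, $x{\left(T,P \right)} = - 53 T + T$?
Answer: $\frac{118409850}{8006362157} \approx 0.014789$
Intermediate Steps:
$x{\left(T,P \right)} = - 52 T$
$U{\left(c \right)} = 3 + c$ ($U{\left(c \right)} = \left(3 + c\right) 1 = 3 + c$)
$W = 6747$ ($W = 6805 - \left(3 + 55\right) = 6805 - 58 = 6747$)
$\frac{1}{\left(- \frac{14615}{13689} + \frac{12492}{W}\right) + x{\left(-65,128 \right)}} 50 = \frac{1}{\left(- \frac{14615}{13689} + \frac{12492}{6747}\right) - -3380} \cdot 50 = \frac{1}{\left(\left(-14615\right) \frac{1}{13689} + 12492 \cdot \frac{1}{6747}\right) + 3380} \cdot 50 = \frac{1}{\left(- \frac{14615}{13689} + \frac{4164}{2249}\right) + 3380} \cdot 50 = \frac{1}{\frac{1856297}{2368197} + 3380} \cdot 50 = \frac{1}{\frac{8006362157}{2368197}} \cdot 50 = \frac{2368197}{8006362157} \cdot 50 = \frac{118409850}{8006362157}$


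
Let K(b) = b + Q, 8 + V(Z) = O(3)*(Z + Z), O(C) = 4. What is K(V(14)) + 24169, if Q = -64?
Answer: 24209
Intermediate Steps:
V(Z) = -8 + 8*Z (V(Z) = -8 + 4*(Z + Z) = -8 + 4*(2*Z) = -8 + 8*Z)
K(b) = -64 + b (K(b) = b - 64 = -64 + b)
K(V(14)) + 24169 = (-64 + (-8 + 8*14)) + 24169 = (-64 + (-8 + 112)) + 24169 = (-64 + 104) + 24169 = 40 + 24169 = 24209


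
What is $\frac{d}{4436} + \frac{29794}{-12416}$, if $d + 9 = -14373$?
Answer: $- \frac{38841637}{6884672} \approx -5.6418$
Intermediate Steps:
$d = -14382$ ($d = -9 - 14373 = -14382$)
$\frac{d}{4436} + \frac{29794}{-12416} = - \frac{14382}{4436} + \frac{29794}{-12416} = \left(-14382\right) \frac{1}{4436} + 29794 \left(- \frac{1}{12416}\right) = - \frac{7191}{2218} - \frac{14897}{6208} = - \frac{38841637}{6884672}$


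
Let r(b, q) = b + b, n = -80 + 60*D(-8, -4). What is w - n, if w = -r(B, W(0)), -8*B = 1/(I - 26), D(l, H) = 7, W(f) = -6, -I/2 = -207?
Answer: -527679/1552 ≈ -340.00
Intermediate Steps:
I = 414 (I = -2*(-207) = 414)
n = 340 (n = -80 + 60*7 = -80 + 420 = 340)
B = -1/3104 (B = -1/(8*(414 - 26)) = -⅛/388 = -⅛*1/388 = -1/3104 ≈ -0.00032216)
r(b, q) = 2*b
w = 1/1552 (w = -2*(-1)/3104 = -1*(-1/1552) = 1/1552 ≈ 0.00064433)
w - n = 1/1552 - 1*340 = 1/1552 - 340 = -527679/1552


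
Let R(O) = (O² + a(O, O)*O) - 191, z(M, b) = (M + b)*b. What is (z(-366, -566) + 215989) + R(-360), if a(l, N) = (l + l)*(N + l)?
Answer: -185751090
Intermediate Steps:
a(l, N) = 2*l*(N + l) (a(l, N) = (2*l)*(N + l) = 2*l*(N + l))
z(M, b) = b*(M + b)
R(O) = -191 + O² + 4*O³ (R(O) = (O² + (2*O*(O + O))*O) - 191 = (O² + (2*O*(2*O))*O) - 191 = (O² + (4*O²)*O) - 191 = (O² + 4*O³) - 191 = -191 + O² + 4*O³)
(z(-366, -566) + 215989) + R(-360) = (-566*(-366 - 566) + 215989) + (-191 + (-360)² + 4*(-360)³) = (-566*(-932) + 215989) + (-191 + 129600 + 4*(-46656000)) = (527512 + 215989) + (-191 + 129600 - 186624000) = 743501 - 186494591 = -185751090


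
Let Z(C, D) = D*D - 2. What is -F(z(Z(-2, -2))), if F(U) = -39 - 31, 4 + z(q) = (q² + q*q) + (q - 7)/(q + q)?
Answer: 70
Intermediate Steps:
Z(C, D) = -2 + D² (Z(C, D) = D² - 2 = -2 + D²)
z(q) = -4 + 2*q² + (-7 + q)/(2*q) (z(q) = -4 + ((q² + q*q) + (q - 7)/(q + q)) = -4 + ((q² + q²) + (-7 + q)/((2*q))) = -4 + (2*q² + (-7 + q)*(1/(2*q))) = -4 + (2*q² + (-7 + q)/(2*q)) = -4 + 2*q² + (-7 + q)/(2*q))
F(U) = -70
-F(z(Z(-2, -2))) = -1*(-70) = 70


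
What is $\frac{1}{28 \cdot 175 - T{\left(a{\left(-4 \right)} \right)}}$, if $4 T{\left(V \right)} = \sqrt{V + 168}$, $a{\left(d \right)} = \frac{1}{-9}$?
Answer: $\frac{705600}{3457438489} + \frac{12 \sqrt{1511}}{3457438489} \approx 0.00020422$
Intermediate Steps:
$a{\left(d \right)} = - \frac{1}{9}$
$T{\left(V \right)} = \frac{\sqrt{168 + V}}{4}$ ($T{\left(V \right)} = \frac{\sqrt{V + 168}}{4} = \frac{\sqrt{168 + V}}{4}$)
$\frac{1}{28 \cdot 175 - T{\left(a{\left(-4 \right)} \right)}} = \frac{1}{28 \cdot 175 - \frac{\sqrt{168 - \frac{1}{9}}}{4}} = \frac{1}{4900 - \frac{\sqrt{\frac{1511}{9}}}{4}} = \frac{1}{4900 - \frac{\frac{1}{3} \sqrt{1511}}{4}} = \frac{1}{4900 - \frac{\sqrt{1511}}{12}}$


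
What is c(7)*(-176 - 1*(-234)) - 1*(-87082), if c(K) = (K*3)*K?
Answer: 95608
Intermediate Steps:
c(K) = 3*K**2 (c(K) = (3*K)*K = 3*K**2)
c(7)*(-176 - 1*(-234)) - 1*(-87082) = (3*7**2)*(-176 - 1*(-234)) - 1*(-87082) = (3*49)*(-176 + 234) + 87082 = 147*58 + 87082 = 8526 + 87082 = 95608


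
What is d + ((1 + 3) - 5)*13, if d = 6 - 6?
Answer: -13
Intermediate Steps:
d = 0
d + ((1 + 3) - 5)*13 = 0 + ((1 + 3) - 5)*13 = 0 + (4 - 5)*13 = 0 - 1*13 = 0 - 13 = -13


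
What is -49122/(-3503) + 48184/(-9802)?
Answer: 156352646/17168203 ≈ 9.1071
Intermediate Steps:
-49122/(-3503) + 48184/(-9802) = -49122*(-1/3503) + 48184*(-1/9802) = 49122/3503 - 24092/4901 = 156352646/17168203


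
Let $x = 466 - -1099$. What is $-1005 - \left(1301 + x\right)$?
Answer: $-3871$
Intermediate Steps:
$x = 1565$ ($x = 466 + 1099 = 1565$)
$-1005 - \left(1301 + x\right) = -1005 - \left(1301 + 1565\right) = -1005 - 2866 = -3871$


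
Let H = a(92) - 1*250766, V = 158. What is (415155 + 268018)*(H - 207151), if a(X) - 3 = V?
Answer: -312726539788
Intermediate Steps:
a(X) = 161 (a(X) = 3 + 158 = 161)
H = -250605 (H = 161 - 1*250766 = 161 - 250766 = -250605)
(415155 + 268018)*(H - 207151) = (415155 + 268018)*(-250605 - 207151) = 683173*(-457756) = -312726539788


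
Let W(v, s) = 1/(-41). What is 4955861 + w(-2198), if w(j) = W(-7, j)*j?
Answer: 203192499/41 ≈ 4.9559e+6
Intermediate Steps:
W(v, s) = -1/41
w(j) = -j/41
4955861 + w(-2198) = 4955861 - 1/41*(-2198) = 4955861 + 2198/41 = 203192499/41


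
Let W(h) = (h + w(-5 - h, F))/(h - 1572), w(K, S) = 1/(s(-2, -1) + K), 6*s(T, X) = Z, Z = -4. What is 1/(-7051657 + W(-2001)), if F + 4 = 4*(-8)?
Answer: -2376442/16757852533507 ≈ -1.4181e-7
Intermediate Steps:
s(T, X) = -2/3 (s(T, X) = (1/6)*(-4) = -2/3)
F = -36 (F = -4 + 4*(-8) = -4 - 32 = -36)
w(K, S) = 1/(-2/3 + K)
W(h) = (h + 3/(-17 - 3*h))/(-1572 + h) (W(h) = (h + 3/(-2 + 3*(-5 - h)))/(h - 1572) = (h + 3/(-2 + (-15 - 3*h)))/(-1572 + h) = (h + 3/(-17 - 3*h))/(-1572 + h))
1/(-7051657 + W(-2001)) = 1/(-7051657 + (-3 - 2001*(17 + 3*(-2001)))/((-1572 - 2001)*(17 + 3*(-2001)))) = 1/(-7051657 + (-3 - 2001*(17 - 6003))/((-3573)*(17 - 6003))) = 1/(-7051657 - 1/3573*(-3 - 2001*(-5986))/(-5986)) = 1/(-7051657 - 1/3573*(-1/5986)*(-3 + 11977986)) = 1/(-7051657 - 1/3573*(-1/5986)*11977983) = 1/(-7051657 + 1330887/2376442) = 1/(-16757852533507/2376442) = -2376442/16757852533507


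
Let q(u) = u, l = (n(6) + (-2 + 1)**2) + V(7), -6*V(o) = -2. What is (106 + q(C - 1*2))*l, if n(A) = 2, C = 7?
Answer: 370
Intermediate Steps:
V(o) = 1/3 (V(o) = -1/6*(-2) = 1/3)
l = 10/3 (l = (2 + (-2 + 1)**2) + 1/3 = (2 + (-1)**2) + 1/3 = (2 + 1) + 1/3 = 3 + 1/3 = 10/3 ≈ 3.3333)
(106 + q(C - 1*2))*l = (106 + (7 - 1*2))*(10/3) = (106 + (7 - 2))*(10/3) = (106 + 5)*(10/3) = 111*(10/3) = 370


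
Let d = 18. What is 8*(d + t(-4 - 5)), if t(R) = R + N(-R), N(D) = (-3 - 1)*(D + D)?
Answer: -504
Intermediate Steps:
N(D) = -8*D
t(R) = 9*R (t(R) = R - (-8)*R = R + 8*R = 9*R)
8*(d + t(-4 - 5)) = 8*(18 + 9*(-4 - 5)) = 8*(18 + 9*(-9)) = 8*(18 - 81) = 8*(-63) = -504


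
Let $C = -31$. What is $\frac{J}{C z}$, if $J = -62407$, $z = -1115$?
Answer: $- \frac{62407}{34565} \approx -1.8055$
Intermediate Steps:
$\frac{J}{C z} = - \frac{62407}{\left(-31\right) \left(-1115\right)} = - \frac{62407}{34565}$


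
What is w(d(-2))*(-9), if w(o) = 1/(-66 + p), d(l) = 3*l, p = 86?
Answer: -9/20 ≈ -0.45000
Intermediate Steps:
w(o) = 1/20 (w(o) = 1/(-66 + 86) = 1/20)
w(d(-2))*(-9) = (1/20)*(-9) = -9/20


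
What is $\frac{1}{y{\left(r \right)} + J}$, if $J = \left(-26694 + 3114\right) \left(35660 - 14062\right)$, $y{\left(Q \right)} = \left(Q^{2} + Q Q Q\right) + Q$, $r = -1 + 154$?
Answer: $- \frac{1}{505675701} \approx -1.9776 \cdot 10^{-9}$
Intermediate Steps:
$r = 153$
$y{\left(Q \right)} = Q + Q^{2} + Q^{3}$ ($y{\left(Q \right)} = \left(Q^{2} + Q^{2} Q\right) + Q = \left(Q^{2} + Q^{3}\right) + Q = Q + Q^{2} + Q^{3}$)
$J = -509280840$ ($J = \left(-23580\right) 21598 = -509280840$)
$\frac{1}{y{\left(r \right)} + J} = \frac{1}{153 \left(1 + 153 + 153^{2}\right) - 509280840} = \frac{1}{153 \left(1 + 153 + 23409\right) - 509280840} = \frac{1}{153 \cdot 23563 - 509280840} = \frac{1}{3605139 - 509280840} = \frac{1}{-505675701} = - \frac{1}{505675701}$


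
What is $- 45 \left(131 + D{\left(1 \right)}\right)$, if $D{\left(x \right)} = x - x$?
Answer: $-5895$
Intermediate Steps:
$D{\left(x \right)} = 0$
$- 45 \left(131 + D{\left(1 \right)}\right) = - 45 \left(131 + 0\right) = \left(-45\right) 131 = -5895$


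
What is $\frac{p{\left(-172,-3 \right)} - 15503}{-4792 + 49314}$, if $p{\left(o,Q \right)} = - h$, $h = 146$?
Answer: $- \frac{15649}{44522} \approx -0.35149$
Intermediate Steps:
$p{\left(o,Q \right)} = -146$ ($p{\left(o,Q \right)} = \left(-1\right) 146 = -146$)
$\frac{p{\left(-172,-3 \right)} - 15503}{-4792 + 49314} = \frac{-146 - 15503}{-4792 + 49314} = - \frac{15649}{44522}$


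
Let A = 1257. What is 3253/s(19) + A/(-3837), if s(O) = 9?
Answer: 4156816/11511 ≈ 361.12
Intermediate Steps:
3253/s(19) + A/(-3837) = 3253/9 + 1257/(-3837) = 3253*(⅑) + 1257*(-1/3837) = 3253/9 - 419/1279 = 4156816/11511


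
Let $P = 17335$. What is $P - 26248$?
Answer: $-8913$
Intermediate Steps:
$P - 26248 = 17335 - 26248 = -8913$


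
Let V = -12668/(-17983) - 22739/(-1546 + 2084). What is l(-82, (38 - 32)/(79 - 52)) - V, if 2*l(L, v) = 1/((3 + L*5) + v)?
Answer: 105146054085/2529974321 ≈ 41.560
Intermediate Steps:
l(L, v) = 1/(2*(3 + v + 5*L)) (l(L, v) = 1/(2*((3 + L*5) + v)) = 1/(2*((3 + 5*L) + v)) = 1/(2*(3 + v + 5*L)))
V = -402100053/9674854 (V = -12668*(-1/17983) - 22739/538 = 12668/17983 - 22739*1/538 = 12668/17983 - 22739/538 = -402100053/9674854 ≈ -41.561)
l(-82, (38 - 32)/(79 - 52)) - V = 1/(2*(3 + (38 - 32)/(79 - 52) + 5*(-82))) - 1*(-402100053/9674854) = 1/(2*(3 + 6/27 - 410)) + 402100053/9674854 = 1/(2*(3 + 6*(1/27) - 410)) + 402100053/9674854 = 1/(2*(3 + 2/9 - 410)) + 402100053/9674854 = 1/(2*(-3661/9)) + 402100053/9674854 = (½)*(-9/3661) + 402100053/9674854 = -9/7322 + 402100053/9674854 = 105146054085/2529974321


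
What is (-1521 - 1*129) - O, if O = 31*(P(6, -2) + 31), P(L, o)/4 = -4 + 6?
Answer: -2859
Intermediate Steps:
P(L, o) = 8 (P(L, o) = 4*(-4 + 6) = 4*2 = 8)
O = 1209 (O = 31*(8 + 31) = 31*39 = 1209)
(-1521 - 1*129) - O = (-1521 - 1*129) - 1*1209 = (-1521 - 129) - 1209 = -1650 - 1209 = -2859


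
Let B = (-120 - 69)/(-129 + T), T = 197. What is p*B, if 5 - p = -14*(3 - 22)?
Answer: 49329/68 ≈ 725.43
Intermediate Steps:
p = -261 (p = 5 - (-14)*(3 - 22) = 5 - (-14)*(-19) = 5 - 1*266 = 5 - 266 = -261)
B = -189/68 (B = (-120 - 69)/(-129 + 197) = -189/68 ≈ -2.7794)
p*B = -261*(-189/68) = 49329/68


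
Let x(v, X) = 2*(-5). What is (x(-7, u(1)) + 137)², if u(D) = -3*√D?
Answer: 16129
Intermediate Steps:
x(v, X) = -10
(x(-7, u(1)) + 137)² = (-10 + 137)² = 127² = 16129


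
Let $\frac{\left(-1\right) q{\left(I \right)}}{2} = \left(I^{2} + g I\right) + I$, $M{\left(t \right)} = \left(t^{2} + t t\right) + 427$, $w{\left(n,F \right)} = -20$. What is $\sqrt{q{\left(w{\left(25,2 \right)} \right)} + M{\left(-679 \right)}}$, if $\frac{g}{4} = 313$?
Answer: $3 \sqrt{107981} \approx 985.81$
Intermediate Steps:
$g = 1252$ ($g = 4 \cdot 313 = 1252$)
$M{\left(t \right)} = 427 + 2 t^{2}$ ($M{\left(t \right)} = \left(t^{2} + t^{2}\right) + 427 = 2 t^{2} + 427 = 427 + 2 t^{2}$)
$q{\left(I \right)} = - 2506 I - 2 I^{2}$ ($q{\left(I \right)} = - 2 \left(\left(I^{2} + 1252 I\right) + I\right) = - 2 \left(I^{2} + 1253 I\right) = - 2506 I - 2 I^{2}$)
$\sqrt{q{\left(w{\left(25,2 \right)} \right)} + M{\left(-679 \right)}} = \sqrt{\left(-2\right) \left(-20\right) \left(1253 - 20\right) + \left(427 + 2 \left(-679\right)^{2}\right)} = \sqrt{\left(-2\right) \left(-20\right) 1233 + \left(427 + 2 \cdot 461041\right)} = \sqrt{49320 + \left(427 + 922082\right)} = \sqrt{49320 + 922509} = \sqrt{971829} = 3 \sqrt{107981}$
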